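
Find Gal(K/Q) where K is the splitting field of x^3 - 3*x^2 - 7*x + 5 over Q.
Gal(K/Q) = S_3 (symmetric group of order 6)

Compute the discriminant of x^3 + (-3)*x^2 + (-7)*x + (5): Δ = 3568. Since Δ is not a rational square, the Galois group is not contained in A_3; it must be the full S_3 (irreducibility of the cubic rules out anything smaller).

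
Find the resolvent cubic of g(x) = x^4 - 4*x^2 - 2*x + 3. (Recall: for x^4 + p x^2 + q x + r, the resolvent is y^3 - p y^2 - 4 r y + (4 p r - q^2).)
h(y) = y^3 + 4*y^2 - 12*y - 52

Identify coefficients: p = -4, q = -2, r = 3.
Plug into h(y) = y^3 - p y^2 - 4 r y + (4 p r - q^2):
  h(y) = y^3 - (-4) y^2 - 4*(3) y + (4*(-4)*(3) - (-2)^2)
       = y^3 + (4) y^2 + (-12) y + (-52).
Simplifying: h(y) = y^3 + 4*y^2 - 12*y - 52.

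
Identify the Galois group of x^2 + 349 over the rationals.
Gal(K/Q) = Z/2Z (cyclic of order 2)

x^2 + 349 is irreducible over Q since -349 is not a rational square. The splitting field Q(sqrt(-349)) has degree 2 over Q, and its unique nontrivial automorphism is sqrt(-349) ↦ -sqrt(-349). Hence Gal(Q(sqrt(-349))/Q) = Z/2Z.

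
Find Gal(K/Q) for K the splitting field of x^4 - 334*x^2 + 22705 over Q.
Gal(K/Q) = V_4 (Klein four-group, Z/2Z × Z/2Z)

f factors as (x^2 - 95)(x^2 - 239), so the splitting field is K = Q(sqrt(95), sqrt(239)). The elements 95, 239, 22705 are all non-squares in Q, so sqrt(95) and sqrt(239) generate independent quadratic extensions. Thus [K:Q] = 4 and Gal(K/Q) is generated by the two order-2 automorphisms sqrt(95) ↦ -sqrt(95) and sqrt(239) ↦ -sqrt(239), giving V_4.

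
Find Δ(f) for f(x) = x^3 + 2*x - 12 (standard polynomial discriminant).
Δ = -3920

For a depressed cubic x^3 + p x + q the discriminant is Δ = -4 p^3 - 27 q^2 = -4*(2)^3 - 27*(-12)^2 = -32 - 3888 = -3920.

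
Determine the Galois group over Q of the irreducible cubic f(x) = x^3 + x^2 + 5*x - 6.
Gal(K/Q) = S_3 (symmetric group of order 6)

Compute the discriminant of x^3 + (1)*x^2 + (5)*x + (-6): Δ = -1963. Since Δ is not a rational square, the Galois group is not contained in A_3; it must be the full S_3 (irreducibility of the cubic rules out anything smaller).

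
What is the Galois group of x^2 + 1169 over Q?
Gal(K/Q) = Z/2Z (cyclic of order 2)

x^2 + 1169 is irreducible over Q since -1169 is not a rational square. The splitting field Q(sqrt(-1169)) has degree 2 over Q, and its unique nontrivial automorphism is sqrt(-1169) ↦ -sqrt(-1169). Hence Gal(Q(sqrt(-1169))/Q) = Z/2Z.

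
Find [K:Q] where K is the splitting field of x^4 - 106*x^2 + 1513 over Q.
[K:Q] = 4

f factors as (x^2 - 89)(x^2 - 17); the splitting field is K = Q(sqrt(89), sqrt(17)). Since 89, 17, and 1513 are all non-squares in Q, the three subfields Q(sqrt(89)), Q(sqrt(17)), Q(sqrt(1513)) are distinct degree-2 extensions, so [K:Q] = 4 (Klein four Galois group).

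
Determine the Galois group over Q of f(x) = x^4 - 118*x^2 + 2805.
Gal(K/Q) = V_4 (Klein four-group, Z/2Z × Z/2Z)

f factors as (x^2 - 33)(x^2 - 85), so the splitting field is K = Q(sqrt(33), sqrt(85)). The elements 33, 85, 2805 are all non-squares in Q, so sqrt(33) and sqrt(85) generate independent quadratic extensions. Thus [K:Q] = 4 and Gal(K/Q) is generated by the two order-2 automorphisms sqrt(33) ↦ -sqrt(33) and sqrt(85) ↦ -sqrt(85), giving V_4.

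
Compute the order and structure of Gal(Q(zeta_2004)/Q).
|Gal(Q(zeta_2004)/Q)| = phi(2004) = 664; group ≅ (Z/2004Z)^* ≅ Z/2Z × Z/2Z × Z/166Z

The n-th cyclotomic polynomial Φ_2004(x) is the minimal polynomial of zeta_2004 over Q and has degree phi(2004) = 664. So Q(zeta_2004) is a degree-664 Galois extension with Galois group (Z/2004Z)^*. By CRT, (Z/2004Z)^* ≅ (Z/4Z)^* × (Z/3Z)^* × (Z/167Z)^*. Each prime-power unit group is (Z/4Z)^* ≅ Z/2Z; (Z/3Z)^* ≅ Z/2Z; (Z/167Z)^* ≅ Z/166Z. Hence Gal(Q(zeta_2004)/Q) ≅ Z/2Z × Z/2Z × Z/166Z.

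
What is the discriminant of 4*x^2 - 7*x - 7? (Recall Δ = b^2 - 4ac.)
Δ = 161

For a quadratic a x^2 + b x + c the discriminant is Δ = b^2 - 4ac = (-7)^2 - 4*(4)*(-7) = 49 - (-112) = 161.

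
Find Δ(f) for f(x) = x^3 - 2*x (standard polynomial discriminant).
Δ = 32

For a depressed cubic x^3 + p x + q the discriminant is Δ = -4 p^3 - 27 q^2 = -4*(-2)^3 - 27*(0)^2 = 32 - 0 = 32.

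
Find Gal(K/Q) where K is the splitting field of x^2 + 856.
Gal(K/Q) = Z/2Z (cyclic of order 2)

x^2 + 856 is irreducible over Q since -856 is not a rational square. The splitting field Q(sqrt(-856)) has degree 2 over Q, and its unique nontrivial automorphism is sqrt(-856) ↦ -sqrt(-856). Hence Gal(Q(sqrt(-856))/Q) = Z/2Z.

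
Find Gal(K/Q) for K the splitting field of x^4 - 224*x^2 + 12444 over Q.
Gal(K/Q) = V_4 (Klein four-group, Z/2Z × Z/2Z)

f factors as (x^2 - 102)(x^2 - 122), so the splitting field is K = Q(sqrt(102), sqrt(122)). The elements 102, 122, 12444 are all non-squares in Q, so sqrt(102) and sqrt(122) generate independent quadratic extensions. Thus [K:Q] = 4 and Gal(K/Q) is generated by the two order-2 automorphisms sqrt(102) ↦ -sqrt(102) and sqrt(122) ↦ -sqrt(122), giving V_4.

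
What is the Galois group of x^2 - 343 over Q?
Gal(K/Q) = Z/2Z (cyclic of order 2)

x^2 - 343 is irreducible over Q since 343 is not a rational square. The splitting field Q(sqrt(343)) has degree 2 over Q, and its unique nontrivial automorphism is sqrt(343) ↦ -sqrt(343). Hence Gal(Q(sqrt(343))/Q) = Z/2Z.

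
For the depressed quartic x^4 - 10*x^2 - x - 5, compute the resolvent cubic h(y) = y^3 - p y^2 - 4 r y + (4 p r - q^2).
h(y) = y^3 + 10*y^2 + 20*y + 199

Identify coefficients: p = -10, q = -1, r = -5.
Plug into h(y) = y^3 - p y^2 - 4 r y + (4 p r - q^2):
  h(y) = y^3 - (-10) y^2 - 4*(-5) y + (4*(-10)*(-5) - (-1)^2)
       = y^3 + (10) y^2 + (20) y + (199).
Simplifying: h(y) = y^3 + 10*y^2 + 20*y + 199.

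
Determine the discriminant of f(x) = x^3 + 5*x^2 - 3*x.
Δ = 333

For x^3 + a x^2 + b x + c the discriminant is Δ = 18 a b c - 4 a^3 c + a^2 b^2 - 4 b^3 - 27 c^2.
Plug a = 5, b = -3, c = 0:
  18*(5)*(-3)*(0) - 4*(5)^3*(0) + (5)^2*(-3)^2 - 4*(-3)^3 - 27*(0)^2
  = 0 + (0) + 225 + (108) + (0)
  = 333.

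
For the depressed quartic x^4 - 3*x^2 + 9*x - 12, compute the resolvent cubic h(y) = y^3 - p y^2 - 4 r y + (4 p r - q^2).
h(y) = y^3 + 3*y^2 + 48*y + 63

Identify coefficients: p = -3, q = 9, r = -12.
Plug into h(y) = y^3 - p y^2 - 4 r y + (4 p r - q^2):
  h(y) = y^3 - (-3) y^2 - 4*(-12) y + (4*(-3)*(-12) - (9)^2)
       = y^3 + (3) y^2 + (48) y + (63).
Simplifying: h(y) = y^3 + 3*y^2 + 48*y + 63.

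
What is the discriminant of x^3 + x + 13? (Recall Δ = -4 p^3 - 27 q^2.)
Δ = -4567

For a depressed cubic x^3 + p x + q the discriminant is Δ = -4 p^3 - 27 q^2 = -4*(1)^3 - 27*(13)^2 = -4 - 4563 = -4567.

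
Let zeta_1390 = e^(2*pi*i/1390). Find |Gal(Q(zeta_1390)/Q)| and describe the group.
|Gal(Q(zeta_1390)/Q)| = phi(1390) = 552; group ≅ (Z/1390Z)^* ≅ Z/4Z × Z/138Z

The n-th cyclotomic polynomial Φ_1390(x) is the minimal polynomial of zeta_1390 over Q and has degree phi(1390) = 552. So Q(zeta_1390) is a degree-552 Galois extension with Galois group (Z/1390Z)^*. By CRT, (Z/1390Z)^* ≅ (Z/2Z)^* × (Z/5Z)^* × (Z/139Z)^*. Each prime-power unit group is (Z/2Z)^* ≅ trivial group (order 1); (Z/5Z)^* ≅ Z/4Z; (Z/139Z)^* ≅ Z/138Z. Hence Gal(Q(zeta_1390)/Q) ≅ Z/4Z × Z/138Z.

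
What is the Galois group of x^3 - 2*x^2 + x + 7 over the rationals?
Gal(K/Q) = S_3 (symmetric group of order 6)

Compute the discriminant of x^3 + (-2)*x^2 + (1)*x + (7): Δ = -1351. Since Δ is not a rational square, the Galois group is not contained in A_3; it must be the full S_3 (irreducibility of the cubic rules out anything smaller).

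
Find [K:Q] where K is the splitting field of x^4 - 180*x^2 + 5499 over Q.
[K:Q] = 4

f factors as (x^2 - 39)(x^2 - 141); the splitting field is K = Q(sqrt(39), sqrt(141)). Since 39, 141, and 5499 are all non-squares in Q, the three subfields Q(sqrt(39)), Q(sqrt(141)), Q(sqrt(5499)) are distinct degree-2 extensions, so [K:Q] = 4 (Klein four Galois group).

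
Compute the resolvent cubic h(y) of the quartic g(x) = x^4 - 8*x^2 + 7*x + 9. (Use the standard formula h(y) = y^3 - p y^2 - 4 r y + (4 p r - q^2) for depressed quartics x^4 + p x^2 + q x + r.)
h(y) = y^3 + 8*y^2 - 36*y - 337

Identify coefficients: p = -8, q = 7, r = 9.
Plug into h(y) = y^3 - p y^2 - 4 r y + (4 p r - q^2):
  h(y) = y^3 - (-8) y^2 - 4*(9) y + (4*(-8)*(9) - (7)^2)
       = y^3 + (8) y^2 + (-36) y + (-337).
Simplifying: h(y) = y^3 + 8*y^2 - 36*y - 337.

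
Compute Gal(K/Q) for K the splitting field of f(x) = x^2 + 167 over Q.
Gal(K/Q) = Z/2Z (cyclic of order 2)

x^2 + 167 is irreducible over Q since -167 is not a rational square. The splitting field Q(sqrt(-167)) has degree 2 over Q, and its unique nontrivial automorphism is sqrt(-167) ↦ -sqrt(-167). Hence Gal(Q(sqrt(-167))/Q) = Z/2Z.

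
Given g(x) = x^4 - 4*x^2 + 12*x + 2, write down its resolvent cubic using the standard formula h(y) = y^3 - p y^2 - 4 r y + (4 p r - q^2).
h(y) = y^3 + 4*y^2 - 8*y - 176

Identify coefficients: p = -4, q = 12, r = 2.
Plug into h(y) = y^3 - p y^2 - 4 r y + (4 p r - q^2):
  h(y) = y^3 - (-4) y^2 - 4*(2) y + (4*(-4)*(2) - (12)^2)
       = y^3 + (4) y^2 + (-8) y + (-176).
Simplifying: h(y) = y^3 + 4*y^2 - 8*y - 176.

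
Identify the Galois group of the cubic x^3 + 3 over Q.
Gal(K/Q) = S_3 (symmetric group of order 6)

Compute the discriminant of x^3 + (0)*x^2 + (0)*x + (3): Δ = -243. Since Δ is not a rational square, the Galois group is not contained in A_3; it must be the full S_3 (irreducibility of the cubic rules out anything smaller).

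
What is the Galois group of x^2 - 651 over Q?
Gal(K/Q) = Z/2Z (cyclic of order 2)

x^2 - 651 is irreducible over Q since 651 is not a rational square. The splitting field Q(sqrt(651)) has degree 2 over Q, and its unique nontrivial automorphism is sqrt(651) ↦ -sqrt(651). Hence Gal(Q(sqrt(651))/Q) = Z/2Z.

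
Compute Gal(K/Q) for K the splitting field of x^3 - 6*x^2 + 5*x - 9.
Gal(K/Q) = S_3 (symmetric group of order 6)

Compute the discriminant of x^3 + (-6)*x^2 + (5)*x + (-9): Δ = -4703. Since Δ is not a rational square, the Galois group is not contained in A_3; it must be the full S_3 (irreducibility of the cubic rules out anything smaller).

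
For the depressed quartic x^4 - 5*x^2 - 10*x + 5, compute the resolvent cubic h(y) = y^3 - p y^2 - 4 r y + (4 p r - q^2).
h(y) = y^3 + 5*y^2 - 20*y - 200

Identify coefficients: p = -5, q = -10, r = 5.
Plug into h(y) = y^3 - p y^2 - 4 r y + (4 p r - q^2):
  h(y) = y^3 - (-5) y^2 - 4*(5) y + (4*(-5)*(5) - (-10)^2)
       = y^3 + (5) y^2 + (-20) y + (-200).
Simplifying: h(y) = y^3 + 5*y^2 - 20*y - 200.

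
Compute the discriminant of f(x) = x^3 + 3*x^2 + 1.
Δ = -135

For x^3 + a x^2 + b x + c the discriminant is Δ = 18 a b c - 4 a^3 c + a^2 b^2 - 4 b^3 - 27 c^2.
Plug a = 3, b = 0, c = 1:
  18*(3)*(0)*(1) - 4*(3)^3*(1) + (3)^2*(0)^2 - 4*(0)^3 - 27*(1)^2
  = 0 + (-108) + 0 + (0) + (-27)
  = -135.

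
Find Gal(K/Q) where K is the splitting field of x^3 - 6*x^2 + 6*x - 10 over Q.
Gal(K/Q) = S_3 (symmetric group of order 6)

Compute the discriminant of x^3 + (-6)*x^2 + (6)*x + (-10): Δ = -4428. Since Δ is not a rational square, the Galois group is not contained in A_3; it must be the full S_3 (irreducibility of the cubic rules out anything smaller).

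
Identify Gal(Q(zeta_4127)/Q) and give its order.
|Gal(Q(zeta_4127)/Q)| = phi(4127) = 4126; group ≅ (Z/4127Z)^* ≅ Z/4126Z

The n-th cyclotomic polynomial Φ_4127(x) is the minimal polynomial of zeta_4127 over Q and has degree phi(4127) = 4126. So Q(zeta_4127) is a degree-4126 Galois extension with Galois group (Z/4127Z)^*. (Z/4127Z)^* is cyclic since 4127 is an odd prime power (or 4). Hence Gal(Q(zeta_4127)/Q) ≅ Z/4126Z.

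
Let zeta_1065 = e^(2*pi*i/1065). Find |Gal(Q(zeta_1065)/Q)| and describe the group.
|Gal(Q(zeta_1065)/Q)| = phi(1065) = 560; group ≅ (Z/1065Z)^* ≅ Z/2Z × Z/4Z × Z/70Z

The n-th cyclotomic polynomial Φ_1065(x) is the minimal polynomial of zeta_1065 over Q and has degree phi(1065) = 560. So Q(zeta_1065) is a degree-560 Galois extension with Galois group (Z/1065Z)^*. By CRT, (Z/1065Z)^* ≅ (Z/3Z)^* × (Z/5Z)^* × (Z/71Z)^*. Each prime-power unit group is (Z/3Z)^* ≅ Z/2Z; (Z/5Z)^* ≅ Z/4Z; (Z/71Z)^* ≅ Z/70Z. Hence Gal(Q(zeta_1065)/Q) ≅ Z/2Z × Z/4Z × Z/70Z.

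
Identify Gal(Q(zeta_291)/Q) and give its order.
|Gal(Q(zeta_291)/Q)| = phi(291) = 192; group ≅ (Z/291Z)^* ≅ Z/2Z × Z/96Z

The n-th cyclotomic polynomial Φ_291(x) is the minimal polynomial of zeta_291 over Q and has degree phi(291) = 192. So Q(zeta_291) is a degree-192 Galois extension with Galois group (Z/291Z)^*. By CRT, (Z/291Z)^* ≅ (Z/3Z)^* × (Z/97Z)^*. Each prime-power unit group is (Z/3Z)^* ≅ Z/2Z; (Z/97Z)^* ≅ Z/96Z. Hence Gal(Q(zeta_291)/Q) ≅ Z/2Z × Z/96Z.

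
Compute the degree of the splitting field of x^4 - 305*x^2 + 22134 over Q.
[K:Q] = 4

f factors as (x^2 - 119)(x^2 - 186); the splitting field is K = Q(sqrt(119), sqrt(186)). Since 119, 186, and 22134 are all non-squares in Q, the three subfields Q(sqrt(119)), Q(sqrt(186)), Q(sqrt(22134)) are distinct degree-2 extensions, so [K:Q] = 4 (Klein four Galois group).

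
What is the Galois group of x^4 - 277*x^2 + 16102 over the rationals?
Gal(K/Q) = V_4 (Klein four-group, Z/2Z × Z/2Z)

f factors as (x^2 - 194)(x^2 - 83), so the splitting field is K = Q(sqrt(194), sqrt(83)). The elements 194, 83, 16102 are all non-squares in Q, so sqrt(194) and sqrt(83) generate independent quadratic extensions. Thus [K:Q] = 4 and Gal(K/Q) is generated by the two order-2 automorphisms sqrt(194) ↦ -sqrt(194) and sqrt(83) ↦ -sqrt(83), giving V_4.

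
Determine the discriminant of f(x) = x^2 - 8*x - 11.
Δ = 108

For a quadratic a x^2 + b x + c the discriminant is Δ = b^2 - 4ac = (-8)^2 - 4*(1)*(-11) = 64 - (-44) = 108.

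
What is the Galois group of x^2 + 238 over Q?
Gal(K/Q) = Z/2Z (cyclic of order 2)

x^2 + 238 is irreducible over Q since -238 is not a rational square. The splitting field Q(sqrt(-238)) has degree 2 over Q, and its unique nontrivial automorphism is sqrt(-238) ↦ -sqrt(-238). Hence Gal(Q(sqrt(-238))/Q) = Z/2Z.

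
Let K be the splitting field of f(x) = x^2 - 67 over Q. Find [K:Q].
[K:Q] = 2

The polynomial x^2 - 67 is irreducible over Q since 67 is not a perfect square. Its splitting field is Q(sqrt(67)), which has degree 2 over Q.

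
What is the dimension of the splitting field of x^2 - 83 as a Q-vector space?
[K:Q] = 2

The polynomial x^2 - 83 is irreducible over Q since 83 is not a perfect square. Its splitting field is Q(sqrt(83)), which has degree 2 over Q.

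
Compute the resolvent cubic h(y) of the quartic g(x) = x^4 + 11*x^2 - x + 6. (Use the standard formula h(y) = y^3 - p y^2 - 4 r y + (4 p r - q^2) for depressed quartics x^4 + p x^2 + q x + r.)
h(y) = y^3 - 11*y^2 - 24*y + 263

Identify coefficients: p = 11, q = -1, r = 6.
Plug into h(y) = y^3 - p y^2 - 4 r y + (4 p r - q^2):
  h(y) = y^3 - (11) y^2 - 4*(6) y + (4*(11)*(6) - (-1)^2)
       = y^3 + (-11) y^2 + (-24) y + (263).
Simplifying: h(y) = y^3 - 11*y^2 - 24*y + 263.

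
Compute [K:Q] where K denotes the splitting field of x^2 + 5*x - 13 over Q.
[K:Q] = 2

The discriminant of x^2 + (5)*x + (-13) is b^2 - 4c = 25 - (-52) = 77. Since 77 is not a perfect square in Q, the polynomial is irreducible over Q. Its two roots generate a degree-2 extension, so [K:Q] = 2.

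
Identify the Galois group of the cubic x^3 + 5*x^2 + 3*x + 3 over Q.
Gal(K/Q) = S_3 (symmetric group of order 6)

Compute the discriminant of x^3 + (5)*x^2 + (3)*x + (3): Δ = -816. Since Δ is not a rational square, the Galois group is not contained in A_3; it must be the full S_3 (irreducibility of the cubic rules out anything smaller).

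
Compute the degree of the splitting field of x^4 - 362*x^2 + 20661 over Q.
[K:Q] = 4

f factors as (x^2 - 291)(x^2 - 71); the splitting field is K = Q(sqrt(291), sqrt(71)). Since 291, 71, and 20661 are all non-squares in Q, the three subfields Q(sqrt(291)), Q(sqrt(71)), Q(sqrt(20661)) are distinct degree-2 extensions, so [K:Q] = 4 (Klein four Galois group).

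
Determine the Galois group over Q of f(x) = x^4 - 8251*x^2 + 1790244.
Gal(K/Q) = Z/2Z (cyclic of order 2)

f factors as (x^2 - 8028)(x^2 - 223), so the splitting field is K = Q(sqrt(8028), sqrt(223)). The squarefree part of 8028 is 223 and the squarefree part of 223 is also 223, so sqrt(8028) and sqrt(223) are both rational multiples of sqrt(223). Hence Q(sqrt(8028)) = Q(sqrt(223)) = Q(sqrt(223)), and the splitting field collapses to a single degree-2 extension with Galois group Z/2Z.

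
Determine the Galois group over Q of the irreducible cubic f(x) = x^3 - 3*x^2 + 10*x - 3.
Gal(K/Q) = S_3 (symmetric group of order 6)

Compute the discriminant of x^3 + (-3)*x^2 + (10)*x + (-3): Δ = -2047. Since Δ is not a rational square, the Galois group is not contained in A_3; it must be the full S_3 (irreducibility of the cubic rules out anything smaller).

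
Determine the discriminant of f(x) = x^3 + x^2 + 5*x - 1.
Δ = -588

For x^3 + a x^2 + b x + c the discriminant is Δ = 18 a b c - 4 a^3 c + a^2 b^2 - 4 b^3 - 27 c^2.
Plug a = 1, b = 5, c = -1:
  18*(1)*(5)*(-1) - 4*(1)^3*(-1) + (1)^2*(5)^2 - 4*(5)^3 - 27*(-1)^2
  = -90 + (4) + 25 + (-500) + (-27)
  = -588.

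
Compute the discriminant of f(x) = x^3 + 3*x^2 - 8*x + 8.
Δ = -3424

For x^3 + a x^2 + b x + c the discriminant is Δ = 18 a b c - 4 a^3 c + a^2 b^2 - 4 b^3 - 27 c^2.
Plug a = 3, b = -8, c = 8:
  18*(3)*(-8)*(8) - 4*(3)^3*(8) + (3)^2*(-8)^2 - 4*(-8)^3 - 27*(8)^2
  = -3456 + (-864) + 576 + (2048) + (-1728)
  = -3424.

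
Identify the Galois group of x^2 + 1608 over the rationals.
Gal(K/Q) = Z/2Z (cyclic of order 2)

x^2 + 1608 is irreducible over Q since -1608 is not a rational square. The splitting field Q(sqrt(-1608)) has degree 2 over Q, and its unique nontrivial automorphism is sqrt(-1608) ↦ -sqrt(-1608). Hence Gal(Q(sqrt(-1608))/Q) = Z/2Z.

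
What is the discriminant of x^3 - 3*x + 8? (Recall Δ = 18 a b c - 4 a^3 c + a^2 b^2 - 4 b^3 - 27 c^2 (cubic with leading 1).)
Δ = -1620

For x^3 + a x^2 + b x + c the discriminant is Δ = 18 a b c - 4 a^3 c + a^2 b^2 - 4 b^3 - 27 c^2.
Plug a = 0, b = -3, c = 8:
  18*(0)*(-3)*(8) - 4*(0)^3*(8) + (0)^2*(-3)^2 - 4*(-3)^3 - 27*(8)^2
  = 0 + (0) + 0 + (108) + (-1728)
  = -1620.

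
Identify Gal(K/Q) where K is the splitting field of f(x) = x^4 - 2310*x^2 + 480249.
Gal(K/Q) = Z/2Z (cyclic of order 2)

f factors as (x^2 - 231)(x^2 - 2079), so the splitting field is K = Q(sqrt(231), sqrt(2079)). The squarefree part of 231 is 231 and the squarefree part of 2079 is also 231, so sqrt(231) and sqrt(2079) are both rational multiples of sqrt(231). Hence Q(sqrt(231)) = Q(sqrt(2079)) = Q(sqrt(231)), and the splitting field collapses to a single degree-2 extension with Galois group Z/2Z.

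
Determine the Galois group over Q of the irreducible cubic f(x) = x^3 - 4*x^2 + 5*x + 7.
Gal(K/Q) = S_3 (symmetric group of order 6)

Compute the discriminant of x^3 + (-4)*x^2 + (5)*x + (7): Δ = -2151. Since Δ is not a rational square, the Galois group is not contained in A_3; it must be the full S_3 (irreducibility of the cubic rules out anything smaller).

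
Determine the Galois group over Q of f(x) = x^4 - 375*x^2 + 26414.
Gal(K/Q) = V_4 (Klein four-group, Z/2Z × Z/2Z)

f factors as (x^2 - 94)(x^2 - 281), so the splitting field is K = Q(sqrt(94), sqrt(281)). The elements 94, 281, 26414 are all non-squares in Q, so sqrt(94) and sqrt(281) generate independent quadratic extensions. Thus [K:Q] = 4 and Gal(K/Q) is generated by the two order-2 automorphisms sqrt(94) ↦ -sqrt(94) and sqrt(281) ↦ -sqrt(281), giving V_4.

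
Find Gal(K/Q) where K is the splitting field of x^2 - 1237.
Gal(K/Q) = Z/2Z (cyclic of order 2)

x^2 - 1237 is irreducible over Q since 1237 is not a rational square. The splitting field Q(sqrt(1237)) has degree 2 over Q, and its unique nontrivial automorphism is sqrt(1237) ↦ -sqrt(1237). Hence Gal(Q(sqrt(1237))/Q) = Z/2Z.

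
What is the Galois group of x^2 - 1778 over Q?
Gal(K/Q) = Z/2Z (cyclic of order 2)

x^2 - 1778 is irreducible over Q since 1778 is not a rational square. The splitting field Q(sqrt(1778)) has degree 2 over Q, and its unique nontrivial automorphism is sqrt(1778) ↦ -sqrt(1778). Hence Gal(Q(sqrt(1778))/Q) = Z/2Z.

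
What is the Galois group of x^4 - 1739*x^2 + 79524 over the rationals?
Gal(K/Q) = Z/2Z (cyclic of order 2)

f factors as (x^2 - 1692)(x^2 - 47), so the splitting field is K = Q(sqrt(1692), sqrt(47)). The squarefree part of 1692 is 47 and the squarefree part of 47 is also 47, so sqrt(1692) and sqrt(47) are both rational multiples of sqrt(47). Hence Q(sqrt(1692)) = Q(sqrt(47)) = Q(sqrt(47)), and the splitting field collapses to a single degree-2 extension with Galois group Z/2Z.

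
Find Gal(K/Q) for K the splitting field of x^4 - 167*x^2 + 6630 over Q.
Gal(K/Q) = V_4 (Klein four-group, Z/2Z × Z/2Z)

f factors as (x^2 - 102)(x^2 - 65), so the splitting field is K = Q(sqrt(102), sqrt(65)). The elements 102, 65, 6630 are all non-squares in Q, so sqrt(102) and sqrt(65) generate independent quadratic extensions. Thus [K:Q] = 4 and Gal(K/Q) is generated by the two order-2 automorphisms sqrt(102) ↦ -sqrt(102) and sqrt(65) ↦ -sqrt(65), giving V_4.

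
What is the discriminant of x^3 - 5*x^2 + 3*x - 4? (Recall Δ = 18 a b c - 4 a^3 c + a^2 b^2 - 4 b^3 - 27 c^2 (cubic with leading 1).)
Δ = -1235

For x^3 + a x^2 + b x + c the discriminant is Δ = 18 a b c - 4 a^3 c + a^2 b^2 - 4 b^3 - 27 c^2.
Plug a = -5, b = 3, c = -4:
  18*(-5)*(3)*(-4) - 4*(-5)^3*(-4) + (-5)^2*(3)^2 - 4*(3)^3 - 27*(-4)^2
  = 1080 + (-2000) + 225 + (-108) + (-432)
  = -1235.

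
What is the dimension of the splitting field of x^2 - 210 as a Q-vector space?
[K:Q] = 2

The polynomial x^2 - 210 is irreducible over Q since 210 is not a perfect square. Its splitting field is Q(sqrt(210)), which has degree 2 over Q.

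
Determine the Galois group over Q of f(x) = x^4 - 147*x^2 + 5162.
Gal(K/Q) = V_4 (Klein four-group, Z/2Z × Z/2Z)

f factors as (x^2 - 89)(x^2 - 58), so the splitting field is K = Q(sqrt(89), sqrt(58)). The elements 89, 58, 5162 are all non-squares in Q, so sqrt(89) and sqrt(58) generate independent quadratic extensions. Thus [K:Q] = 4 and Gal(K/Q) is generated by the two order-2 automorphisms sqrt(89) ↦ -sqrt(89) and sqrt(58) ↦ -sqrt(58), giving V_4.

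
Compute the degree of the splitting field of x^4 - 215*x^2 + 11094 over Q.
[K:Q] = 4

f factors as (x^2 - 86)(x^2 - 129); the splitting field is K = Q(sqrt(86), sqrt(129)). Since 86, 129, and 11094 are all non-squares in Q, the three subfields Q(sqrt(86)), Q(sqrt(129)), Q(sqrt(11094)) are distinct degree-2 extensions, so [K:Q] = 4 (Klein four Galois group).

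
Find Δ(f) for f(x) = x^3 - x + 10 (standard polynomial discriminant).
Δ = -2696

For a depressed cubic x^3 + p x + q the discriminant is Δ = -4 p^3 - 27 q^2 = -4*(-1)^3 - 27*(10)^2 = 4 - 2700 = -2696.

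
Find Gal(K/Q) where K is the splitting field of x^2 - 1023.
Gal(K/Q) = Z/2Z (cyclic of order 2)

x^2 - 1023 is irreducible over Q since 1023 is not a rational square. The splitting field Q(sqrt(1023)) has degree 2 over Q, and its unique nontrivial automorphism is sqrt(1023) ↦ -sqrt(1023). Hence Gal(Q(sqrt(1023))/Q) = Z/2Z.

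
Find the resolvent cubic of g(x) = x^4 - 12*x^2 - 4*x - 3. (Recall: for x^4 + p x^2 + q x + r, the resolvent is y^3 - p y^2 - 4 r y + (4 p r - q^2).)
h(y) = y^3 + 12*y^2 + 12*y + 128

Identify coefficients: p = -12, q = -4, r = -3.
Plug into h(y) = y^3 - p y^2 - 4 r y + (4 p r - q^2):
  h(y) = y^3 - (-12) y^2 - 4*(-3) y + (4*(-12)*(-3) - (-4)^2)
       = y^3 + (12) y^2 + (12) y + (128).
Simplifying: h(y) = y^3 + 12*y^2 + 12*y + 128.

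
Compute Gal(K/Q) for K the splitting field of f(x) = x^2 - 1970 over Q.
Gal(K/Q) = Z/2Z (cyclic of order 2)

x^2 - 1970 is irreducible over Q since 1970 is not a rational square. The splitting field Q(sqrt(1970)) has degree 2 over Q, and its unique nontrivial automorphism is sqrt(1970) ↦ -sqrt(1970). Hence Gal(Q(sqrt(1970))/Q) = Z/2Z.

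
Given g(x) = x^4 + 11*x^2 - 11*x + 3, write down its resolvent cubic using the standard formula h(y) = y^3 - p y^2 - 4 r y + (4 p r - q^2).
h(y) = y^3 - 11*y^2 - 12*y + 11

Identify coefficients: p = 11, q = -11, r = 3.
Plug into h(y) = y^3 - p y^2 - 4 r y + (4 p r - q^2):
  h(y) = y^3 - (11) y^2 - 4*(3) y + (4*(11)*(3) - (-11)^2)
       = y^3 + (-11) y^2 + (-12) y + (11).
Simplifying: h(y) = y^3 - 11*y^2 - 12*y + 11.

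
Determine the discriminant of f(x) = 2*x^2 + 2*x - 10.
Δ = 84

For a quadratic a x^2 + b x + c the discriminant is Δ = b^2 - 4ac = (2)^2 - 4*(2)*(-10) = 4 - (-80) = 84.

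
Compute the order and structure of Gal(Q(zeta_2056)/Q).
|Gal(Q(zeta_2056)/Q)| = phi(2056) = 1024; group ≅ (Z/2056Z)^* ≅ Z/2Z × Z/2Z × Z/256Z

The n-th cyclotomic polynomial Φ_2056(x) is the minimal polynomial of zeta_2056 over Q and has degree phi(2056) = 1024. So Q(zeta_2056) is a degree-1024 Galois extension with Galois group (Z/2056Z)^*. By CRT, (Z/2056Z)^* ≅ (Z/8Z)^* × (Z/257Z)^*. Each prime-power unit group is (Z/8Z)^* ≅ Z/2Z × Z/2Z; (Z/257Z)^* ≅ Z/256Z. Hence Gal(Q(zeta_2056)/Q) ≅ Z/2Z × Z/2Z × Z/256Z.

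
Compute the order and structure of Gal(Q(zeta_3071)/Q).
|Gal(Q(zeta_3071)/Q)| = phi(3071) = 2952; group ≅ (Z/3071Z)^* ≅ Z/36Z × Z/82Z

The n-th cyclotomic polynomial Φ_3071(x) is the minimal polynomial of zeta_3071 over Q and has degree phi(3071) = 2952. So Q(zeta_3071) is a degree-2952 Galois extension with Galois group (Z/3071Z)^*. By CRT, (Z/3071Z)^* ≅ (Z/37Z)^* × (Z/83Z)^*. Each prime-power unit group is (Z/37Z)^* ≅ Z/36Z; (Z/83Z)^* ≅ Z/82Z. Hence Gal(Q(zeta_3071)/Q) ≅ Z/36Z × Z/82Z.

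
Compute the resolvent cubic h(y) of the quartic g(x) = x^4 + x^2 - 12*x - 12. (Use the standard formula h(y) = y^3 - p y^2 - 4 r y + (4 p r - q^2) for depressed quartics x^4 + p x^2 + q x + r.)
h(y) = y^3 - y^2 + 48*y - 192

Identify coefficients: p = 1, q = -12, r = -12.
Plug into h(y) = y^3 - p y^2 - 4 r y + (4 p r - q^2):
  h(y) = y^3 - (1) y^2 - 4*(-12) y + (4*(1)*(-12) - (-12)^2)
       = y^3 + (-1) y^2 + (48) y + (-192).
Simplifying: h(y) = y^3 - y^2 + 48*y - 192.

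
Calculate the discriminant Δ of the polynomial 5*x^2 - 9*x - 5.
Δ = 181

For a quadratic a x^2 + b x + c the discriminant is Δ = b^2 - 4ac = (-9)^2 - 4*(5)*(-5) = 81 - (-100) = 181.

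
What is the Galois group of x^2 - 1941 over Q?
Gal(K/Q) = Z/2Z (cyclic of order 2)

x^2 - 1941 is irreducible over Q since 1941 is not a rational square. The splitting field Q(sqrt(1941)) has degree 2 over Q, and its unique nontrivial automorphism is sqrt(1941) ↦ -sqrt(1941). Hence Gal(Q(sqrt(1941))/Q) = Z/2Z.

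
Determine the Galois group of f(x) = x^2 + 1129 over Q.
Gal(K/Q) = Z/2Z (cyclic of order 2)

x^2 + 1129 is irreducible over Q since -1129 is not a rational square. The splitting field Q(sqrt(-1129)) has degree 2 over Q, and its unique nontrivial automorphism is sqrt(-1129) ↦ -sqrt(-1129). Hence Gal(Q(sqrt(-1129))/Q) = Z/2Z.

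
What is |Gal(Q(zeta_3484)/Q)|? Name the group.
|Gal(Q(zeta_3484)/Q)| = phi(3484) = 1584; group ≅ (Z/3484Z)^* ≅ Z/2Z × Z/12Z × Z/66Z

The n-th cyclotomic polynomial Φ_3484(x) is the minimal polynomial of zeta_3484 over Q and has degree phi(3484) = 1584. So Q(zeta_3484) is a degree-1584 Galois extension with Galois group (Z/3484Z)^*. By CRT, (Z/3484Z)^* ≅ (Z/4Z)^* × (Z/13Z)^* × (Z/67Z)^*. Each prime-power unit group is (Z/4Z)^* ≅ Z/2Z; (Z/13Z)^* ≅ Z/12Z; (Z/67Z)^* ≅ Z/66Z. Hence Gal(Q(zeta_3484)/Q) ≅ Z/2Z × Z/12Z × Z/66Z.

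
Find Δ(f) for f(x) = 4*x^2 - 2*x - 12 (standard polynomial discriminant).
Δ = 196

For a quadratic a x^2 + b x + c the discriminant is Δ = b^2 - 4ac = (-2)^2 - 4*(4)*(-12) = 4 - (-192) = 196.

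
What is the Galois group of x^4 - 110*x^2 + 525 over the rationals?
Gal(K/Q) = V_4 (Klein four-group, Z/2Z × Z/2Z)

f factors as (x^2 - 105)(x^2 - 5), so the splitting field is K = Q(sqrt(105), sqrt(5)). The elements 105, 5, 525 are all non-squares in Q, so sqrt(105) and sqrt(5) generate independent quadratic extensions. Thus [K:Q] = 4 and Gal(K/Q) is generated by the two order-2 automorphisms sqrt(105) ↦ -sqrt(105) and sqrt(5) ↦ -sqrt(5), giving V_4.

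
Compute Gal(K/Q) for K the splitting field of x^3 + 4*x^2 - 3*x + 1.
Gal(K/Q) = S_3 (symmetric group of order 6)

Compute the discriminant of x^3 + (4)*x^2 + (-3)*x + (1): Δ = -247. Since Δ is not a rational square, the Galois group is not contained in A_3; it must be the full S_3 (irreducibility of the cubic rules out anything smaller).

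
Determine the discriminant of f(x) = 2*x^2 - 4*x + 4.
Δ = -16

For a quadratic a x^2 + b x + c the discriminant is Δ = b^2 - 4ac = (-4)^2 - 4*(2)*(4) = 16 - (32) = -16.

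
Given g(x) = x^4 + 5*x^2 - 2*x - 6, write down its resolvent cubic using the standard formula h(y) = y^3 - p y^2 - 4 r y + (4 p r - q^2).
h(y) = y^3 - 5*y^2 + 24*y - 124

Identify coefficients: p = 5, q = -2, r = -6.
Plug into h(y) = y^3 - p y^2 - 4 r y + (4 p r - q^2):
  h(y) = y^3 - (5) y^2 - 4*(-6) y + (4*(5)*(-6) - (-2)^2)
       = y^3 + (-5) y^2 + (24) y + (-124).
Simplifying: h(y) = y^3 - 5*y^2 + 24*y - 124.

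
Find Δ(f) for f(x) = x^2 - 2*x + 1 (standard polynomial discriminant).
Δ = 0

For a quadratic a x^2 + b x + c the discriminant is Δ = b^2 - 4ac = (-2)^2 - 4*(1)*(1) = 4 - (4) = 0.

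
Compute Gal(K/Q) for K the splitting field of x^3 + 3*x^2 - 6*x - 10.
Gal(K/Q) = S_3 (symmetric group of order 6)

Compute the discriminant of x^3 + (3)*x^2 + (-6)*x + (-10): Δ = 2808. Since Δ is not a rational square, the Galois group is not contained in A_3; it must be the full S_3 (irreducibility of the cubic rules out anything smaller).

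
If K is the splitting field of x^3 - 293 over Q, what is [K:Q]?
[K:Q] = 6

x^3 - 293 has one real root r = 293^(1/3) and two complex roots r*zeta_3, r*zeta_3^2 where zeta_3 = e^(2*pi*i/3). The splitting field is Q(r, zeta_3). [Q(r):Q] = 3 and [Q(zeta_3):Q] = 2 with gcd = 1, so [Q(r, zeta_3):Q] = 3 * 2 = 6.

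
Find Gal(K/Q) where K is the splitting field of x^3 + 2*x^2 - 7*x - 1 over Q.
Gal(K/Q) = S_3 (symmetric group of order 6)

Compute the discriminant of x^3 + (2)*x^2 + (-7)*x + (-1): Δ = 1825. Since Δ is not a rational square, the Galois group is not contained in A_3; it must be the full S_3 (irreducibility of the cubic rules out anything smaller).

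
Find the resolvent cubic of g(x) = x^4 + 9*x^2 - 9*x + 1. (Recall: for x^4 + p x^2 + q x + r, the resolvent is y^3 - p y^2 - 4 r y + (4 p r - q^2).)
h(y) = y^3 - 9*y^2 - 4*y - 45

Identify coefficients: p = 9, q = -9, r = 1.
Plug into h(y) = y^3 - p y^2 - 4 r y + (4 p r - q^2):
  h(y) = y^3 - (9) y^2 - 4*(1) y + (4*(9)*(1) - (-9)^2)
       = y^3 + (-9) y^2 + (-4) y + (-45).
Simplifying: h(y) = y^3 - 9*y^2 - 4*y - 45.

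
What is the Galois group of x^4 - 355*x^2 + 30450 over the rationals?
Gal(K/Q) = V_4 (Klein four-group, Z/2Z × Z/2Z)

f factors as (x^2 - 210)(x^2 - 145), so the splitting field is K = Q(sqrt(210), sqrt(145)). The elements 210, 145, 30450 are all non-squares in Q, so sqrt(210) and sqrt(145) generate independent quadratic extensions. Thus [K:Q] = 4 and Gal(K/Q) is generated by the two order-2 automorphisms sqrt(210) ↦ -sqrt(210) and sqrt(145) ↦ -sqrt(145), giving V_4.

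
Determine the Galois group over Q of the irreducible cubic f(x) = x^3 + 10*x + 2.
Gal(K/Q) = S_3 (symmetric group of order 6)

Compute the discriminant of x^3 + (0)*x^2 + (10)*x + (2): Δ = -4108. Since Δ is not a rational square, the Galois group is not contained in A_3; it must be the full S_3 (irreducibility of the cubic rules out anything smaller).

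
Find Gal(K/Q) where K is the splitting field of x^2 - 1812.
Gal(K/Q) = Z/2Z (cyclic of order 2)

x^2 - 1812 is irreducible over Q since 1812 is not a rational square. The splitting field Q(sqrt(1812)) has degree 2 over Q, and its unique nontrivial automorphism is sqrt(1812) ↦ -sqrt(1812). Hence Gal(Q(sqrt(1812))/Q) = Z/2Z.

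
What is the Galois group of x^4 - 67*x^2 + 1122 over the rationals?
Gal(K/Q) = V_4 (Klein four-group, Z/2Z × Z/2Z)

f factors as (x^2 - 34)(x^2 - 33), so the splitting field is K = Q(sqrt(34), sqrt(33)). The elements 34, 33, 1122 are all non-squares in Q, so sqrt(34) and sqrt(33) generate independent quadratic extensions. Thus [K:Q] = 4 and Gal(K/Q) is generated by the two order-2 automorphisms sqrt(34) ↦ -sqrt(34) and sqrt(33) ↦ -sqrt(33), giving V_4.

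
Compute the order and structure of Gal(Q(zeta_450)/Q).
|Gal(Q(zeta_450)/Q)| = phi(450) = 120; group ≅ (Z/450Z)^* ≅ Z/6Z × Z/20Z

The n-th cyclotomic polynomial Φ_450(x) is the minimal polynomial of zeta_450 over Q and has degree phi(450) = 120. So Q(zeta_450) is a degree-120 Galois extension with Galois group (Z/450Z)^*. By CRT, (Z/450Z)^* ≅ (Z/2Z)^* × (Z/9Z)^* × (Z/25Z)^*. Each prime-power unit group is (Z/2Z)^* ≅ trivial group (order 1); (Z/9Z)^* ≅ Z/6Z; (Z/25Z)^* ≅ Z/20Z. Hence Gal(Q(zeta_450)/Q) ≅ Z/6Z × Z/20Z.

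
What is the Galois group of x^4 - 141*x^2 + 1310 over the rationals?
Gal(K/Q) = V_4 (Klein four-group, Z/2Z × Z/2Z)

f factors as (x^2 - 131)(x^2 - 10), so the splitting field is K = Q(sqrt(131), sqrt(10)). The elements 131, 10, 1310 are all non-squares in Q, so sqrt(131) and sqrt(10) generate independent quadratic extensions. Thus [K:Q] = 4 and Gal(K/Q) is generated by the two order-2 automorphisms sqrt(131) ↦ -sqrt(131) and sqrt(10) ↦ -sqrt(10), giving V_4.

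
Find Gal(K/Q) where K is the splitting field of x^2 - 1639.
Gal(K/Q) = Z/2Z (cyclic of order 2)

x^2 - 1639 is irreducible over Q since 1639 is not a rational square. The splitting field Q(sqrt(1639)) has degree 2 over Q, and its unique nontrivial automorphism is sqrt(1639) ↦ -sqrt(1639). Hence Gal(Q(sqrt(1639))/Q) = Z/2Z.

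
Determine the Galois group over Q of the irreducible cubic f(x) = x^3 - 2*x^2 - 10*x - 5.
Gal(K/Q) = S_3 (symmetric group of order 6)

Compute the discriminant of x^3 + (-2)*x^2 + (-10)*x + (-5): Δ = 1765. Since Δ is not a rational square, the Galois group is not contained in A_3; it must be the full S_3 (irreducibility of the cubic rules out anything smaller).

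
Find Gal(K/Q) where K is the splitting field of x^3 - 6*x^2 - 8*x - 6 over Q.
Gal(K/Q) = S_3 (symmetric group of order 6)

Compute the discriminant of x^3 + (-6)*x^2 + (-8)*x + (-6): Δ = -6988. Since Δ is not a rational square, the Galois group is not contained in A_3; it must be the full S_3 (irreducibility of the cubic rules out anything smaller).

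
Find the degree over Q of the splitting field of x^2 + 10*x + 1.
[K:Q] = 2

The discriminant of x^2 + (10)*x + (1) is b^2 - 4c = 100 - (4) = 96. Since 96 is not a perfect square in Q, the polynomial is irreducible over Q. Its two roots generate a degree-2 extension, so [K:Q] = 2.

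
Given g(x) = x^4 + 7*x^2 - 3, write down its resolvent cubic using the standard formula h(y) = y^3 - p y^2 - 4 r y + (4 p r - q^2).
h(y) = y^3 - 7*y^2 + 12*y - 84

Identify coefficients: p = 7, q = 0, r = -3.
Plug into h(y) = y^3 - p y^2 - 4 r y + (4 p r - q^2):
  h(y) = y^3 - (7) y^2 - 4*(-3) y + (4*(7)*(-3) - (0)^2)
       = y^3 + (-7) y^2 + (12) y + (-84).
Simplifying: h(y) = y^3 - 7*y^2 + 12*y - 84.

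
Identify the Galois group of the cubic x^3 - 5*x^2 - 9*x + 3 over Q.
Gal(K/Q) = S_3 (symmetric group of order 6)

Compute the discriminant of x^3 + (-5)*x^2 + (-9)*x + (3): Δ = 8628. Since Δ is not a rational square, the Galois group is not contained in A_3; it must be the full S_3 (irreducibility of the cubic rules out anything smaller).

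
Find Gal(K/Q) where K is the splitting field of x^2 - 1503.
Gal(K/Q) = Z/2Z (cyclic of order 2)

x^2 - 1503 is irreducible over Q since 1503 is not a rational square. The splitting field Q(sqrt(1503)) has degree 2 over Q, and its unique nontrivial automorphism is sqrt(1503) ↦ -sqrt(1503). Hence Gal(Q(sqrt(1503))/Q) = Z/2Z.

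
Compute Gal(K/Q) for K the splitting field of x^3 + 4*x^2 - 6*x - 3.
Gal(K/Q) = S_3 (symmetric group of order 6)

Compute the discriminant of x^3 + (4)*x^2 + (-6)*x + (-3): Δ = 3261. Since Δ is not a rational square, the Galois group is not contained in A_3; it must be the full S_3 (irreducibility of the cubic rules out anything smaller).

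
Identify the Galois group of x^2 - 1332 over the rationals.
Gal(K/Q) = Z/2Z (cyclic of order 2)

x^2 - 1332 is irreducible over Q since 1332 is not a rational square. The splitting field Q(sqrt(1332)) has degree 2 over Q, and its unique nontrivial automorphism is sqrt(1332) ↦ -sqrt(1332). Hence Gal(Q(sqrt(1332))/Q) = Z/2Z.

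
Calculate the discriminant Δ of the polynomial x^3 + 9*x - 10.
Δ = -5616

For a depressed cubic x^3 + p x + q the discriminant is Δ = -4 p^3 - 27 q^2 = -4*(9)^3 - 27*(-10)^2 = -2916 - 2700 = -5616.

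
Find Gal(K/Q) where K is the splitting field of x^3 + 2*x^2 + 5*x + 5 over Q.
Gal(K/Q) = S_3 (symmetric group of order 6)

Compute the discriminant of x^3 + (2)*x^2 + (5)*x + (5): Δ = -335. Since Δ is not a rational square, the Galois group is not contained in A_3; it must be the full S_3 (irreducibility of the cubic rules out anything smaller).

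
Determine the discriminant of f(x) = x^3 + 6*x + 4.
Δ = -1296

For a depressed cubic x^3 + p x + q the discriminant is Δ = -4 p^3 - 27 q^2 = -4*(6)^3 - 27*(4)^2 = -864 - 432 = -1296.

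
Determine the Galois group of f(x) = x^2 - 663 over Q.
Gal(K/Q) = Z/2Z (cyclic of order 2)

x^2 - 663 is irreducible over Q since 663 is not a rational square. The splitting field Q(sqrt(663)) has degree 2 over Q, and its unique nontrivial automorphism is sqrt(663) ↦ -sqrt(663). Hence Gal(Q(sqrt(663))/Q) = Z/2Z.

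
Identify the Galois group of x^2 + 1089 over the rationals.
Gal(K/Q) = Z/2Z (cyclic of order 2)

x^2 + 1089 is irreducible over Q since -1089 is not a rational square. The splitting field Q(sqrt(-1089)) has degree 2 over Q, and its unique nontrivial automorphism is sqrt(-1089) ↦ -sqrt(-1089). Hence Gal(Q(sqrt(-1089))/Q) = Z/2Z.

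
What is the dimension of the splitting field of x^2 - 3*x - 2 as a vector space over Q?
[K:Q] = 2

The discriminant of x^2 + (-3)*x + (-2) is b^2 - 4c = 9 - (-8) = 17. Since 17 is not a perfect square in Q, the polynomial is irreducible over Q. Its two roots generate a degree-2 extension, so [K:Q] = 2.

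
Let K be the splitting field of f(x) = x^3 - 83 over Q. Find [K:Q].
[K:Q] = 6

x^3 - 83 has one real root r = 83^(1/3) and two complex roots r*zeta_3, r*zeta_3^2 where zeta_3 = e^(2*pi*i/3). The splitting field is Q(r, zeta_3). [Q(r):Q] = 3 and [Q(zeta_3):Q] = 2 with gcd = 1, so [Q(r, zeta_3):Q] = 3 * 2 = 6.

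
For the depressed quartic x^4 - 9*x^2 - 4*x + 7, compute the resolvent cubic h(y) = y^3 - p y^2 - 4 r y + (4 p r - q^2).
h(y) = y^3 + 9*y^2 - 28*y - 268

Identify coefficients: p = -9, q = -4, r = 7.
Plug into h(y) = y^3 - p y^2 - 4 r y + (4 p r - q^2):
  h(y) = y^3 - (-9) y^2 - 4*(7) y + (4*(-9)*(7) - (-4)^2)
       = y^3 + (9) y^2 + (-28) y + (-268).
Simplifying: h(y) = y^3 + 9*y^2 - 28*y - 268.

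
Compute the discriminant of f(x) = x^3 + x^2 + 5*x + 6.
Δ = -931

For x^3 + a x^2 + b x + c the discriminant is Δ = 18 a b c - 4 a^3 c + a^2 b^2 - 4 b^3 - 27 c^2.
Plug a = 1, b = 5, c = 6:
  18*(1)*(5)*(6) - 4*(1)^3*(6) + (1)^2*(5)^2 - 4*(5)^3 - 27*(6)^2
  = 540 + (-24) + 25 + (-500) + (-972)
  = -931.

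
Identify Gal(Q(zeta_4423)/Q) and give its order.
|Gal(Q(zeta_4423)/Q)| = phi(4423) = 4422; group ≅ (Z/4423Z)^* ≅ Z/4422Z

The n-th cyclotomic polynomial Φ_4423(x) is the minimal polynomial of zeta_4423 over Q and has degree phi(4423) = 4422. So Q(zeta_4423) is a degree-4422 Galois extension with Galois group (Z/4423Z)^*. (Z/4423Z)^* is cyclic since 4423 is an odd prime power (or 4). Hence Gal(Q(zeta_4423)/Q) ≅ Z/4422Z.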